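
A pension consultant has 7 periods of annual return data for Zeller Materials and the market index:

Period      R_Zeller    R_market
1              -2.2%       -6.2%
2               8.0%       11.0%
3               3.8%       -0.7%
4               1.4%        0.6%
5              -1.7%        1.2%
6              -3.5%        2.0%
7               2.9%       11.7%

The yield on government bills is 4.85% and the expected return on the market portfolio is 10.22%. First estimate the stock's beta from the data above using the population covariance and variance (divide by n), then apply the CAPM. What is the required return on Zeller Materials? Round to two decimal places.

7.03%

Mean R_i = (-2.2 + 8.0 + 3.8 + 1.4 − 1.7 − 3.5 + 2.9) / 7 = 1.2429%
Mean R_m = (-6.2 + 11.0 − 0.7 + 0.6 + 1.2 + 2.0 + 11.7) / 7 = 2.8000%
Σ(R_i − R̄_i)(R_m − R̄_m) = 100.3500  ⇒  Cov = 100.3500 / 7 = 14.3357
Σ(R_m − R̄_m)² = 247.7400  ⇒  Var(R_m) = 247.7400 / 7 = 35.3914
β = Cov / Var(R_m) = 14.3357 / 35.3914 = 0.4051
MRP = 10.22% − 4.85% = 5.37%
E(R) = R_f + β × MRP = 4.85% + 0.4051 × 5.37% = 7.03%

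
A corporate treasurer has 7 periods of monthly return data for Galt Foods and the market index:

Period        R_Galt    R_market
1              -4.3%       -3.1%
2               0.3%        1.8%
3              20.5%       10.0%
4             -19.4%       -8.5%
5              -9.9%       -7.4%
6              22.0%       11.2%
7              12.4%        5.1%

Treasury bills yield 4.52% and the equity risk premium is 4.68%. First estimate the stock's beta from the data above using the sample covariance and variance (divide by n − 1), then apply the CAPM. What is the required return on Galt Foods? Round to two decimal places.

Mean R_i = (-4.3 + 0.3 + 20.5 − 19.4 − 9.9 + 22.0 + 12.4) / 7 = 3.0857%
Mean R_m = (-3.1 + 1.8 + 10.0 − 8.5 − 7.4 + 11.2 + 5.1) / 7 = 1.3000%
Σ(R_i − R̄_i)(R_m − R̄_m) = 738.5900  ⇒  Cov = 738.5900 / 6 = 123.0983
Σ(R_m − R̄_m)² = 379.4800  ⇒  Var(R_m) = 379.4800 / 6 = 63.2467
β = Cov / Var(R_m) = 123.0983 / 63.2467 = 1.9463
E(R) = R_f + β × MRP = 4.52% + 1.9463 × 4.68% = 13.63%

13.63%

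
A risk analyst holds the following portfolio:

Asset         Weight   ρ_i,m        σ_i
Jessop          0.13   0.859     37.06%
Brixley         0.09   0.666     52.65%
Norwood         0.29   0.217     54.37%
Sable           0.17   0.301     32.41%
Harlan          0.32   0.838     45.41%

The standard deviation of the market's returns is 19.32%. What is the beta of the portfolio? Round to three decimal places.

β_Jessop = 0.859 × 37.06% / 19.32% = 1.6478
β_Brixley = 0.666 × 52.65% / 19.32% = 1.8150
β_Norwood = 0.217 × 54.37% / 19.32% = 0.6107
β_Sable = 0.301 × 32.41% / 19.32% = 0.5049
β_Harlan = 0.838 × 45.41% / 19.32% = 1.9696
β_P = Σ w_i β_i = 0.13×1.6478 + 0.09×1.8150 + 0.29×0.6107 + 0.17×0.5049 + 0.32×1.9696 = 1.2708

1.271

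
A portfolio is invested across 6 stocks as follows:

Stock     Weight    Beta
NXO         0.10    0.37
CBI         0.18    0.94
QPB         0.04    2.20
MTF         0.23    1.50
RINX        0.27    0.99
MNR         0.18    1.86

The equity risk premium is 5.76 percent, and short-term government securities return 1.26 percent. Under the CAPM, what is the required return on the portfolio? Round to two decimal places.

8.41%

β_P = Σ w_i β_i = 0.10×0.37 + 0.18×0.94 + 0.04×2.20 + 0.23×1.50 + 0.27×0.99 + 0.18×1.86 = 1.2413
E(R_P) = R_f + β_P × MRP = 1.26% + 1.2413 × 5.76% = 8.41%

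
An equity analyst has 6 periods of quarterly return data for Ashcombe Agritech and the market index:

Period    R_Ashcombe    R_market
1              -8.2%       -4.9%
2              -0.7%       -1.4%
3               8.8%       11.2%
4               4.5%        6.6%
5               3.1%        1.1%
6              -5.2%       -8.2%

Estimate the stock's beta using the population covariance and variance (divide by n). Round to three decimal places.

0.822

Mean R_i = (-8.2 − 0.7 + 8.8 + 4.5 + 3.1 − 5.2) / 6 = 0.3833%
Mean R_m = (-4.9 − 1.4 + 11.2 + 6.6 + 1.1 − 8.2) / 6 = 0.7333%
Σ(R_i − R̄_i)(R_m − R̄_m) = 213.7833  ⇒  Cov = 213.7833 / 6 = 35.6306
Σ(R_m − R̄_m)² = 260.1933  ⇒  Var(R_m) = 260.1933 / 6 = 43.3656
β = Cov / Var(R_m) = 35.6306 / 43.3656 = 0.8216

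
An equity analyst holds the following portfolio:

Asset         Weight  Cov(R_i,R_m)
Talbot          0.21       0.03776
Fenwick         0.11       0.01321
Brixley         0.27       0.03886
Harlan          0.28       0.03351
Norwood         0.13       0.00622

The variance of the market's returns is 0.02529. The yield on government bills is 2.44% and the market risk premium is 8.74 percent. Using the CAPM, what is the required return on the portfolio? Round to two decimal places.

β_Talbot = 0.03776 / 0.02529 = 1.4931
β_Fenwick = 0.01321 / 0.02529 = 0.5223
β_Brixley = 0.03886 / 0.02529 = 1.5366
β_Harlan = 0.03351 / 0.02529 = 1.3250
β_Norwood = 0.00622 / 0.02529 = 0.2459
β_P = Σ w_i β_i = 0.21×1.4931 + 0.11×0.5223 + 0.27×1.5366 + 0.28×1.3250 + 0.13×0.2459 = 1.1889
E(R_P) = R_f + β_P × MRP = 2.44% + 1.1889 × 8.74% = 12.83%

12.83%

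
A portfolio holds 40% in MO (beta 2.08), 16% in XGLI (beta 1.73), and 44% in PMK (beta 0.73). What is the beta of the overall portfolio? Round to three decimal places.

1.430

β_P = Σ w_i β_i = 0.40×2.08 + 0.16×1.73 + 0.44×0.73 = 1.4300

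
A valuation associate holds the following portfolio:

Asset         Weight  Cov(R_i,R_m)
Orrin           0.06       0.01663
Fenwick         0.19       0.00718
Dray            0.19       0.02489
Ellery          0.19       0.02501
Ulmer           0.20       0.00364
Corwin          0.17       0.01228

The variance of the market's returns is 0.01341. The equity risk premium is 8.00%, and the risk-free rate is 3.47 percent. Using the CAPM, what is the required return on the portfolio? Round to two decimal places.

12.21%

β_Orrin = 0.01663 / 0.01341 = 1.2401
β_Fenwick = 0.00718 / 0.01341 = 0.5354
β_Dray = 0.02489 / 0.01341 = 1.8561
β_Ellery = 0.02501 / 0.01341 = 1.8650
β_Ulmer = 0.00364 / 0.01341 = 0.2714
β_Corwin = 0.01228 / 0.01341 = 0.9157
β_P = Σ w_i β_i = 0.06×1.2401 + 0.19×0.5354 + 0.19×1.8561 + 0.19×1.8650 + 0.20×0.2714 + 0.17×0.9157 = 1.0931
E(R_P) = R_f + β_P × MRP = 3.47% + 1.0931 × 8.00% = 12.21%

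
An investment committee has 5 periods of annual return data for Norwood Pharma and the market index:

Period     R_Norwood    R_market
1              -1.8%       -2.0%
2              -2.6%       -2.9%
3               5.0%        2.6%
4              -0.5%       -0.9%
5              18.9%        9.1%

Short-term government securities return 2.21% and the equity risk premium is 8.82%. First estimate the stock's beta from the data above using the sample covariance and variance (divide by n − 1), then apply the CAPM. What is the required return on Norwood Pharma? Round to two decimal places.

Mean R_i = (-1.8 − 2.6 + 5.0 − 0.5 + 18.9) / 5 = 3.8000%
Mean R_m = (-2.0 − 2.9 + 2.6 − 0.9 + 9.1) / 5 = 1.1800%
Σ(R_i − R̄_i)(R_m − R̄_m) = 174.1600  ⇒  Cov = 174.1600 / 4 = 43.5400
Σ(R_m − R̄_m)² = 95.8280  ⇒  Var(R_m) = 95.8280 / 4 = 23.9570
β = Cov / Var(R_m) = 43.5400 / 23.9570 = 1.8174
E(R) = R_f + β × MRP = 2.21% + 1.8174 × 8.82% = 18.24%

18.24%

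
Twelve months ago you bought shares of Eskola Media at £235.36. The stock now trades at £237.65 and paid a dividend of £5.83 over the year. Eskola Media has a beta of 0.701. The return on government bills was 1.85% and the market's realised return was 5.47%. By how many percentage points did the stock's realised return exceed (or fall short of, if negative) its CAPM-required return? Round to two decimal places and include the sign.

-0.94%

Realised HPR = (P1 + D1 − P0) / P0 = (237.65 + 5.83 − 235.36) / 235.36 = 8.12 / 235.36 = 3.4500%
MRP = 5.47% − 1.85% = 3.62%
CAPM required = R_f + β·MRP = 1.85% + 0.701 × 3.62% = 4.38762%
α = realised − required = 3.4500% − 4.38762% = -0.94%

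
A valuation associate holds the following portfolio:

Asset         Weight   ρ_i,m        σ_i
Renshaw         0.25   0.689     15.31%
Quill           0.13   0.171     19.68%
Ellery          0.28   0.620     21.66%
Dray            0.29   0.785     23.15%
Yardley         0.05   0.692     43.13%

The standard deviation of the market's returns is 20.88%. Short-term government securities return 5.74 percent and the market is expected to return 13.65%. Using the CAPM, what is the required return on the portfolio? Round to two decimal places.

10.89%

β_Renshaw = 0.689 × 15.31% / 20.88% = 0.5052
β_Quill = 0.171 × 19.68% / 20.88% = 0.1612
β_Ellery = 0.620 × 21.66% / 20.88% = 0.6432
β_Dray = 0.785 × 23.15% / 20.88% = 0.8703
β_Yardley = 0.692 × 43.13% / 20.88% = 1.4294
β_P = Σ w_i β_i = 0.25×0.5052 + 0.13×0.1612 + 0.28×0.6432 + 0.29×0.8703 + 0.05×1.4294 = 0.6512
MRP = 13.65% − 5.74% = 7.91%
E(R_P) = R_f + β_P × MRP = 5.74% + 0.6512 × 7.91% = 10.89%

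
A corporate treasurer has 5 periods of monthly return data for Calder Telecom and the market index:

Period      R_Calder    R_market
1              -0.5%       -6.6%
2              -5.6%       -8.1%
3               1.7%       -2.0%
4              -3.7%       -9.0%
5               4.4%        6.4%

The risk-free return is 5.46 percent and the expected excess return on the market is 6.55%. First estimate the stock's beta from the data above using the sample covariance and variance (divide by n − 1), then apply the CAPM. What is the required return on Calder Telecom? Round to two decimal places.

9.23%

Mean R_i = (-0.5 − 5.6 + 1.7 − 3.7 + 4.4) / 5 = -0.7400%
Mean R_m = (-6.6 − 8.1 − 2.0 − 9.0 + 6.4) / 5 = -3.8600%
Σ(R_i − R̄_i)(R_m − R̄_m) = 92.4380  ⇒  Cov = 92.4380 / 4 = 23.1095
Σ(R_m − R̄_m)² = 160.6320  ⇒  Var(R_m) = 160.6320 / 4 = 40.1580
β = Cov / Var(R_m) = 23.1095 / 40.1580 = 0.5755
E(R) = R_f + β × MRP = 5.46% + 0.5755 × 6.55% = 9.23%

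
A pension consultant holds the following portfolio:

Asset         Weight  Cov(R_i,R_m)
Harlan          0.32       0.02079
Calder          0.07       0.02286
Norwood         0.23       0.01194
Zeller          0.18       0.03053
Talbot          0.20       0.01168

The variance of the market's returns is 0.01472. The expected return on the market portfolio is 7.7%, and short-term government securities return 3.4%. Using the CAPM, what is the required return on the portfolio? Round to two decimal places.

8.90%

β_Harlan = 0.02079 / 0.01472 = 1.4124
β_Calder = 0.02286 / 0.01472 = 1.5530
β_Norwood = 0.01194 / 0.01472 = 0.8111
β_Zeller = 0.03053 / 0.01472 = 2.0740
β_Talbot = 0.01168 / 0.01472 = 0.7935
β_P = Σ w_i β_i = 0.32×1.4124 + 0.07×1.5530 + 0.23×0.8111 + 0.18×2.0740 + 0.20×0.7935 = 1.2793
MRP = 7.7% − 3.4% = 4.30%
E(R_P) = R_f + β_P × MRP = 3.4% + 1.2793 × 4.3% = 8.90%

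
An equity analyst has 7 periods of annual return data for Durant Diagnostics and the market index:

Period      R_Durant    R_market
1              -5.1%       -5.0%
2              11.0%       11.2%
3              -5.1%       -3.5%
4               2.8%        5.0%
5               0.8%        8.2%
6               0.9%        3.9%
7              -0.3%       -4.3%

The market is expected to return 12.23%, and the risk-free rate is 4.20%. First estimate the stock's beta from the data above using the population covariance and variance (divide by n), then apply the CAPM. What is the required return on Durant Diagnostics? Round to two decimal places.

9.91%

Mean R_i = (-5.1 + 11.0 − 5.1 + 2.8 + 0.8 + 0.9 − 0.3) / 7 = 0.7143%
Mean R_m = (-5.0 + 11.2 − 3.5 + 5.0 + 8.2 + 3.9 − 4.3) / 7 = 2.2143%
Σ(R_i − R̄_i)(R_m − R̄_m) = 180.8386  ⇒  Cov = 180.8386 / 7 = 25.8341
Σ(R_m − R̄_m)² = 254.3086  ⇒  Var(R_m) = 254.3086 / 7 = 36.3298
β = Cov / Var(R_m) = 25.8341 / 36.3298 = 0.7111
MRP = 12.23% − 4.20% = 8.03%
E(R) = R_f + β × MRP = 4.20% + 0.7111 × 8.03% = 9.91%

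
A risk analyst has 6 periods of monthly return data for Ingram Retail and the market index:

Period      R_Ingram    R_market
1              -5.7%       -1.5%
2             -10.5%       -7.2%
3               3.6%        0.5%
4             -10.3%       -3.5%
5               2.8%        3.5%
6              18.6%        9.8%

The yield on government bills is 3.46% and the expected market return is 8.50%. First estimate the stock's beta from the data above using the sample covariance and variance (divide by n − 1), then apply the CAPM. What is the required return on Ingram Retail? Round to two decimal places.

12.55%

Mean R_i = (-5.7 − 10.5 + 3.6 − 10.3 + 2.8 + 18.6) / 6 = -0.2500%
Mean R_m = (-1.5 − 7.2 + 0.5 − 3.5 + 3.5 + 9.8) / 6 = 0.2667%
Σ(R_i − R̄_i)(R_m − R̄_m) = 314.4800  ⇒  Cov = 314.4800 / 5 = 62.8960
Σ(R_m − R̄_m)² = 174.4533  ⇒  Var(R_m) = 174.4533 / 5 = 34.8907
β = Cov / Var(R_m) = 62.8960 / 34.8907 = 1.8027
MRP = 8.50% − 3.46% = 5.04%
E(R) = R_f + β × MRP = 3.46% + 1.8027 × 5.04% = 12.55%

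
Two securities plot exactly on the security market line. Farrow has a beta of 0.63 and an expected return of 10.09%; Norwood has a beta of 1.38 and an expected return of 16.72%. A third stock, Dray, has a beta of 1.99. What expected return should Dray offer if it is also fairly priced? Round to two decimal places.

MRP (SML slope) = (16.72% − 10.09%) / (1.38 − 0.63) = 6.63% / 0.75 = 8.8400%
R_f (intercept) = 10.09% − 0.63 × 8.8400% = 4.5208%
E(R_Dray) = R_f + β × MRP = 4.5208% + 1.99 × 8.8400% = 22.11%

22.11%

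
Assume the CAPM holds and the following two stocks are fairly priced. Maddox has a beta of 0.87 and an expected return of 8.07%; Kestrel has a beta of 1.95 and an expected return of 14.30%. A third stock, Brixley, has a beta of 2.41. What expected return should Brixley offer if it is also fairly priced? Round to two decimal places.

16.95%

MRP (SML slope) = (14.30% − 8.07%) / (1.95 − 0.87) = 6.23% / 1.08 = 5.7685%
R_f (intercept) = 8.07% − 0.87 × 5.7685% = 3.0514%
E(R_Brixley) = R_f + β × MRP = 3.0514% + 2.41 × 5.7685% = 16.95%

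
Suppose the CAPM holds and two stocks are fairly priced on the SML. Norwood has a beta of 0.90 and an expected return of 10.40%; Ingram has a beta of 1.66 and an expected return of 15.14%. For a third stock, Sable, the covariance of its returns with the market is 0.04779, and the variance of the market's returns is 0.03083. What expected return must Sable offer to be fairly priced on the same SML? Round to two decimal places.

MRP = (15.14% − 10.40%) / (1.66 − 0.90) = 6.2368%
R_f = 10.40% − 0.90 × 6.2368% = 4.7869%
β_Sable = Cov / Var(R_m) = 0.04779 / 0.03083 = 1.5501
E(R_Sable) = R_f + β × MRP = 4.7869% + 1.5501 × 6.2368% = 14.45%

14.45%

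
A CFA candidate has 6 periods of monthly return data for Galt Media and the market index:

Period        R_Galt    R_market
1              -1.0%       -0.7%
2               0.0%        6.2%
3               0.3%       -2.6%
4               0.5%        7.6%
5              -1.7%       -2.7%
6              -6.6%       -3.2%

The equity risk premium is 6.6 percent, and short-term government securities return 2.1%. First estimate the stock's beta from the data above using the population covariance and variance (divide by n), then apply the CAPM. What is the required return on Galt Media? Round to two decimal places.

Mean R_i = (-1.0 + 0.0 + 0.3 + 0.5 − 1.7 − 6.6) / 6 = -1.4167%
Mean R_m = (-0.7 + 6.2 − 2.6 + 7.6 − 2.7 − 3.2) / 6 = 0.7667%
Σ(R_i − R̄_i)(R_m − R̄_m) = 35.9467  ⇒  Cov = 35.9467 / 6 = 5.9911
Σ(R_m − R̄_m)² = 117.4533  ⇒  Var(R_m) = 117.4533 / 6 = 19.5756
β = Cov / Var(R_m) = 5.9911 / 19.5756 = 0.3060
E(R) = R_f + β × MRP = 2.1% + 0.3060 × 6.6% = 4.12%

4.12%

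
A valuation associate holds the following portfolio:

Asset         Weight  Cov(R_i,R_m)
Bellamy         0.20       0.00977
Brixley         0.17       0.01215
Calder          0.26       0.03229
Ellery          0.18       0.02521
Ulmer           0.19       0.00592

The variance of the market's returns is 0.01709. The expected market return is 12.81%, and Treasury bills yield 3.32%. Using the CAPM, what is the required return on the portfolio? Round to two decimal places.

β_Bellamy = 0.00977 / 0.01709 = 0.5717
β_Brixley = 0.01215 / 0.01709 = 0.7109
β_Calder = 0.03229 / 0.01709 = 1.8894
β_Ellery = 0.02521 / 0.01709 = 1.4751
β_Ulmer = 0.00592 / 0.01709 = 0.3464
β_P = Σ w_i β_i = 0.20×0.5717 + 0.17×0.7109 + 0.26×1.8894 + 0.18×1.4751 + 0.19×0.3464 = 1.0578
MRP = 12.81% − 3.32% = 9.49%
E(R_P) = R_f + β_P × MRP = 3.32% + 1.0578 × 9.49% = 13.36%

13.36%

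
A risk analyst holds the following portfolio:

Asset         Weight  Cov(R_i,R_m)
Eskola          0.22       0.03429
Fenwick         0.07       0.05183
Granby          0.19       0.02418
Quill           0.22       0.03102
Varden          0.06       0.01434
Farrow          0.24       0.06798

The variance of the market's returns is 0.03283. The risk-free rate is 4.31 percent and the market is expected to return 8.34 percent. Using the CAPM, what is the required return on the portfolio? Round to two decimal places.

β_Eskola = 0.03429 / 0.03283 = 1.0445
β_Fenwick = 0.05183 / 0.03283 = 1.5787
β_Granby = 0.02418 / 0.03283 = 0.7365
β_Quill = 0.03102 / 0.03283 = 0.9449
β_Varden = 0.01434 / 0.03283 = 0.4368
β_Farrow = 0.06798 / 0.03283 = 2.0707
β_P = Σ w_i β_i = 0.22×1.0445 + 0.07×1.5787 + 0.19×0.7365 + 0.22×0.9449 + 0.06×0.4368 + 0.24×2.0707 = 1.2113
MRP = 8.34% − 4.31% = 4.03%
E(R_P) = R_f + β_P × MRP = 4.31% + 1.2113 × 4.03% = 9.19%

9.19%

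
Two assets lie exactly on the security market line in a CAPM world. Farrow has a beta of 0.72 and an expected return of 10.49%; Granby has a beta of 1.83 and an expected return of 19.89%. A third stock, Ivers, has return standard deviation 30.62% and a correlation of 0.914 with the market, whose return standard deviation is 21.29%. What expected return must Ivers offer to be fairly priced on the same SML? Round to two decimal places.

15.52%

MRP = (19.89% − 10.49%) / (1.83 − 0.72) = 8.4685%
R_f = 10.49% − 0.72 × 8.4685% = 4.3927%
β_Ivers = ρ·σ_i/σ_m = 0.914 × 30.62 / 21.29 = 1.3145
E(R_Ivers) = R_f + β × MRP = 4.3927% + 1.3145 × 8.4685% = 15.52%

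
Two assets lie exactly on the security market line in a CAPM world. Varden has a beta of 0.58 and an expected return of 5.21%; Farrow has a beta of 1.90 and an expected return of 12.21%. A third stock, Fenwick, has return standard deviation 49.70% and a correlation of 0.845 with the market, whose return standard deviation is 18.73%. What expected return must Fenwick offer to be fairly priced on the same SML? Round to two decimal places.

MRP = (12.21% − 5.21%) / (1.90 − 0.58) = 5.3030%
R_f = 5.21% − 0.58 × 5.3030% = 2.1343%
β_Fenwick = ρ·σ_i/σ_m = 0.845 × 49.70 / 18.73 = 2.2422
E(R_Fenwick) = R_f + β × MRP = 2.1343% + 2.2422 × 5.3030% = 14.02%

14.02%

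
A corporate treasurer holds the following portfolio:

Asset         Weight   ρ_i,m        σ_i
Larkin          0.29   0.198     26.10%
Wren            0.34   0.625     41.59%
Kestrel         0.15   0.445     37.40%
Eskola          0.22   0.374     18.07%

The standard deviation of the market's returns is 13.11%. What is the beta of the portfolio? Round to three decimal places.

β_Larkin = 0.198 × 26.10% / 13.11% = 0.3942
β_Wren = 0.625 × 41.59% / 13.11% = 1.9827
β_Kestrel = 0.445 × 37.40% / 13.11% = 1.2695
β_Eskola = 0.374 × 18.07% / 13.11% = 0.5155
β_P = Σ w_i β_i = 0.29×0.3942 + 0.34×1.9827 + 0.15×1.2695 + 0.22×0.5155 = 1.0923

1.092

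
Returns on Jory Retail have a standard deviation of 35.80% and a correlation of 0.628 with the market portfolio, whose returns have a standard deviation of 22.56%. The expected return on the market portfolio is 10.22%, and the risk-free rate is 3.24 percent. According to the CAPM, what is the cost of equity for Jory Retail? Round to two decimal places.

10.20%

β = ρ × σ_i / σ_m = 0.628 × 35.80% / 22.56% = 0.9966
MRP = 10.22% − 3.24% = 6.98%
E(R) = 3.24% + 0.9966 × 6.98% = 10.20%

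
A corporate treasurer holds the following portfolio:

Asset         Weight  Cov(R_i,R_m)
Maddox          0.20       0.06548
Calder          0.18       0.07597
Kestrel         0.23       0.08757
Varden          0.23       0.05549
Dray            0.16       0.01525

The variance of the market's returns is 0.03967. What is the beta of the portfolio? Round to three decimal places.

β_Maddox = 0.06548 / 0.03967 = 1.6506
β_Calder = 0.07597 / 0.03967 = 1.9150
β_Kestrel = 0.08757 / 0.03967 = 2.2075
β_Varden = 0.05549 / 0.03967 = 1.3988
β_Dray = 0.01525 / 0.03967 = 0.3844
β_P = Σ w_i β_i = 0.20×1.6506 + 0.18×1.9150 + 0.23×2.2075 + 0.23×1.3988 + 0.16×0.3844 = 1.5658

1.566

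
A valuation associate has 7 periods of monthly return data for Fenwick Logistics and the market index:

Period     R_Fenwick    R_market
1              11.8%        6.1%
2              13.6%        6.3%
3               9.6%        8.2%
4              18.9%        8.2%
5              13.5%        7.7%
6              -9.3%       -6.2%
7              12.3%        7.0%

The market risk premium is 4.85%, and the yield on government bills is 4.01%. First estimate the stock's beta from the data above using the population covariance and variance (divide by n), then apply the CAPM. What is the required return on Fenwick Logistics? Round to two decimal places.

Mean R_i = (11.8 + 13.6 + 9.6 + 18.9 + 13.5 − 9.3 + 12.3) / 7 = 10.0571%
Mean R_m = (6.1 + 6.3 + 8.2 + 8.2 + 7.7 − 6.2 + 7.0) / 7 = 5.3286%
Σ(R_i − R̄_i)(R_m − R̄_m) = 263.9386  ⇒  Cov = 263.9386 / 7 = 37.7055
Σ(R_m − R̄_m)² = 159.3543  ⇒  Var(R_m) = 159.3543 / 7 = 22.7649
β = Cov / Var(R_m) = 37.7055 / 22.7649 = 1.6563
E(R) = R_f + β × MRP = 4.01% + 1.6563 × 4.85% = 12.04%

12.04%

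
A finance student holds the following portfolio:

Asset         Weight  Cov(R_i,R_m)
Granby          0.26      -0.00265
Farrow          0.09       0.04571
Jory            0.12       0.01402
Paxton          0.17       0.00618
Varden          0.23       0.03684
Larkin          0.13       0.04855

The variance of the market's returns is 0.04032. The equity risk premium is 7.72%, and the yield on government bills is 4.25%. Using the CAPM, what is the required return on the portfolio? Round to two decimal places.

β_Granby = -0.00265 / 0.04032 = -0.0657
β_Farrow = 0.04571 / 0.04032 = 1.1337
β_Jory = 0.01402 / 0.04032 = 0.3477
β_Paxton = 0.00618 / 0.04032 = 0.1533
β_Varden = 0.03684 / 0.04032 = 0.9137
β_Larkin = 0.04855 / 0.04032 = 1.2041
β_P = Σ w_i β_i = 0.26×-0.0657 + 0.09×1.1337 + 0.12×0.3477 + 0.17×0.1533 + 0.23×0.9137 + 0.13×1.2041 = 0.5194
E(R_P) = R_f + β_P × MRP = 4.25% + 0.5194 × 7.72% = 8.26%

8.26%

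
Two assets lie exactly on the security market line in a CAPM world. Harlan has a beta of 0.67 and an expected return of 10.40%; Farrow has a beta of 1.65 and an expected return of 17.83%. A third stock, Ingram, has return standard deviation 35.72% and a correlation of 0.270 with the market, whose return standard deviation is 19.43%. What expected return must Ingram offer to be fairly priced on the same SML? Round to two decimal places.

MRP = (17.83% − 10.40%) / (1.65 − 0.67) = 7.5816%
R_f = 10.40% − 0.67 × 7.5816% = 5.3203%
β_Ingram = ρ·σ_i/σ_m = 0.270 × 35.72 / 19.43 = 0.4964
E(R_Ingram) = R_f + β × MRP = 5.3203% + 0.4964 × 7.5816% = 9.08%

9.08%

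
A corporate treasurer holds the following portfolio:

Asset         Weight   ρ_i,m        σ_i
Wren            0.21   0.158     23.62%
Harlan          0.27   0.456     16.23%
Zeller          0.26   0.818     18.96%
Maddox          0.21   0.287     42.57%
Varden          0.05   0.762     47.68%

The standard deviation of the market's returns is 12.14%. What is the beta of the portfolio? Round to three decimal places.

0.922

β_Wren = 0.158 × 23.62% / 12.14% = 0.3074
β_Harlan = 0.456 × 16.23% / 12.14% = 0.6096
β_Zeller = 0.818 × 18.96% / 12.14% = 1.2775
β_Maddox = 0.287 × 42.57% / 12.14% = 1.0064
β_Varden = 0.762 × 47.68% / 12.14% = 2.9928
β_P = Σ w_i β_i = 0.21×0.3074 + 0.27×0.6096 + 0.26×1.2775 + 0.21×1.0064 + 0.05×2.9928 = 0.9223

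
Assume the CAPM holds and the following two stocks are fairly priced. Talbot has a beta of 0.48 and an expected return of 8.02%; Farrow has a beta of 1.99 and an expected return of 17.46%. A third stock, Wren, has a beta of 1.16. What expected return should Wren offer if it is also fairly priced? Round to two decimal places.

12.27%

MRP (SML slope) = (17.46% − 8.02%) / (1.99 − 0.48) = 9.44% / 1.51 = 6.2517%
R_f (intercept) = 8.02% − 0.48 × 6.2517% = 5.0192%
E(R_Wren) = R_f + β × MRP = 5.0192% + 1.16 × 6.2517% = 12.27%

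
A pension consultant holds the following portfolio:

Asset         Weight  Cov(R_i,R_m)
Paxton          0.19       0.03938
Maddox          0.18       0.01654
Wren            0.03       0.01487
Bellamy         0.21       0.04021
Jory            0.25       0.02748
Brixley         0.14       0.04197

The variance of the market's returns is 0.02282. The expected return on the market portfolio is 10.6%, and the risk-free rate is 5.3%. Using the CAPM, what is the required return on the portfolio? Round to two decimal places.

12.75%

β_Paxton = 0.03938 / 0.02282 = 1.7257
β_Maddox = 0.01654 / 0.02282 = 0.7248
β_Wren = 0.01487 / 0.02282 = 0.6516
β_Bellamy = 0.04021 / 0.02282 = 1.7621
β_Jory = 0.02748 / 0.02282 = 1.2042
β_Brixley = 0.04197 / 0.02282 = 1.8392
β_P = Σ w_i β_i = 0.19×1.7257 + 0.18×0.7248 + 0.03×0.6516 + 0.21×1.7621 + 0.25×1.2042 + 0.14×1.8392 = 1.4065
MRP = 10.6% − 5.3% = 5.30%
E(R_P) = R_f + β_P × MRP = 5.3% + 1.4065 × 5.3% = 12.75%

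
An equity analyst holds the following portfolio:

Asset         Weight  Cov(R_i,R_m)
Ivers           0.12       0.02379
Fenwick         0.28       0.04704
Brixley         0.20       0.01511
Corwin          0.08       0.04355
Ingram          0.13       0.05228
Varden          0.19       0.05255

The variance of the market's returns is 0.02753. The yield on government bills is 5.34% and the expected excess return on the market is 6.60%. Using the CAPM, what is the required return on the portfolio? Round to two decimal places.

14.76%

β_Ivers = 0.02379 / 0.02753 = 0.8641
β_Fenwick = 0.04704 / 0.02753 = 1.7087
β_Brixley = 0.01511 / 0.02753 = 0.5489
β_Corwin = 0.04355 / 0.02753 = 1.5819
β_Ingram = 0.05228 / 0.02753 = 1.8990
β_Varden = 0.05255 / 0.02753 = 1.9088
β_P = Σ w_i β_i = 0.12×0.8641 + 0.28×1.7087 + 0.20×0.5489 + 0.08×1.5819 + 0.13×1.8990 + 0.19×1.9088 = 1.4280
E(R_P) = R_f + β_P × MRP = 5.34% + 1.4280 × 6.60% = 14.76%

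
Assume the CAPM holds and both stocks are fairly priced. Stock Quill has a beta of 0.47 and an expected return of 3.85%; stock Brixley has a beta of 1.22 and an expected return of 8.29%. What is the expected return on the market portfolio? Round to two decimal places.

Both satisfy E(R) = R_f + β·MRP, so the slope of the SML is
MRP = (8.29% − 3.85%) / (1.22 − 0.47) = 4.44% / 0.75 = 5.9200%
R_f = E(R_Quill) − β_Quill·MRP = 3.85% − 0.47 × 5.9200% = 1.0676%
E(R_m) = R_f + MRP = 1.0676% + 5.9200% = 6.99%

6.99%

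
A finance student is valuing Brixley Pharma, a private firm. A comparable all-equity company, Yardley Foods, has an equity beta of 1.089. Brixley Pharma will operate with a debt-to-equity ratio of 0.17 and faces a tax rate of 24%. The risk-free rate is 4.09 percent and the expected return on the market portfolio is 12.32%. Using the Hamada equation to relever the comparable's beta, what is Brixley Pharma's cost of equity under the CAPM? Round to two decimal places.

14.21%

β_L = β_U × [1 + (1 − t)(D/E)] = 1.089 × [1 + (1 − 0.24) × 0.17]
    = 1.089 × [1 + 0.76 × 0.17] = 1.089 × 1.1292 = 1.2297
MRP = 12.32% − 4.09% = 8.23%
E(R) = R_f + β_L × MRP = 4.09% + 1.2297 × 8.23% = 14.21%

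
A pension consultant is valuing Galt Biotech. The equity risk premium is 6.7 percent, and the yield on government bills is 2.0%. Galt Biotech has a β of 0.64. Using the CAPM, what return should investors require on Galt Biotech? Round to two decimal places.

6.29%

E(R) = R_f + β × MRP = 2.0% + 0.64 × 6.7% = 6.29%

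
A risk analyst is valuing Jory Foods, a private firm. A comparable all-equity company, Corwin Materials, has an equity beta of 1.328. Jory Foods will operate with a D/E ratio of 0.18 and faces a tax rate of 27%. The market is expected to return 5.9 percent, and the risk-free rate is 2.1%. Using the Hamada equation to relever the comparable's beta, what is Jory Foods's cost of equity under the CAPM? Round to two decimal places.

β_L = β_U × [1 + (1 − t)(D/E)] = 1.328 × [1 + (1 − 0.27) × 0.18]
    = 1.328 × [1 + 0.73 × 0.18] = 1.328 × 1.1314 = 1.5025
MRP = 5.9% − 2.1% = 3.80%
E(R) = R_f + β_L × MRP = 2.1% + 1.5025 × 3.8% = 7.81%

7.81%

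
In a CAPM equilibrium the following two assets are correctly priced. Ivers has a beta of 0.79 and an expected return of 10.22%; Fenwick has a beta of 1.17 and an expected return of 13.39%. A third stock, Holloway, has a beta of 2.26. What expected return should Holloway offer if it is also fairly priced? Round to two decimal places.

22.48%

MRP (SML slope) = (13.39% − 10.22%) / (1.17 − 0.79) = 3.17% / 0.38 = 8.3421%
R_f (intercept) = 10.22% − 0.79 × 8.3421% = 3.6297%
E(R_Holloway) = R_f + β × MRP = 3.6297% + 2.26 × 8.3421% = 22.48%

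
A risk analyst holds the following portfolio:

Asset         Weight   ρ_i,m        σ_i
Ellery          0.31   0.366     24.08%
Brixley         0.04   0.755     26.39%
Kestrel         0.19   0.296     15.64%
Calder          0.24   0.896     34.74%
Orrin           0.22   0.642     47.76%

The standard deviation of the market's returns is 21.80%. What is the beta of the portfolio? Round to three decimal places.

β_Ellery = 0.366 × 24.08% / 21.80% = 0.4043
β_Brixley = 0.755 × 26.39% / 21.80% = 0.9140
β_Kestrel = 0.296 × 15.64% / 21.80% = 0.2124
β_Calder = 0.896 × 34.74% / 21.80% = 1.4278
β_Orrin = 0.642 × 47.76% / 21.80% = 1.4065
β_P = Σ w_i β_i = 0.31×0.4043 + 0.04×0.9140 + 0.19×0.2124 + 0.24×1.4278 + 0.22×1.4065 = 0.8544

0.854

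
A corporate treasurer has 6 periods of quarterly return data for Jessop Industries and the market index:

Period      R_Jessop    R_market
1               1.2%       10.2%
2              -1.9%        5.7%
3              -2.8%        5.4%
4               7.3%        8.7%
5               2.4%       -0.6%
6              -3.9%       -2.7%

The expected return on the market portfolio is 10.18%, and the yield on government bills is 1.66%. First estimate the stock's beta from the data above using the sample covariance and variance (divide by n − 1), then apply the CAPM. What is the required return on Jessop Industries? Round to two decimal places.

4.84%

Mean R_i = (1.2 − 1.9 − 2.8 + 7.3 + 2.4 − 3.9) / 6 = 0.3833%
Mean R_m = (10.2 + 5.7 + 5.4 + 8.7 − 0.6 − 2.7) / 6 = 4.4500%
Σ(R_i − R̄_i)(R_m − R̄_m) = 48.6550  ⇒  Cov = 48.6550 / 5 = 9.7310
Σ(R_m − R̄_m)² = 130.2150  ⇒  Var(R_m) = 130.2150 / 5 = 26.0430
β = Cov / Var(R_m) = 9.7310 / 26.0430 = 0.3737
MRP = 10.18% − 1.66% = 8.52%
E(R) = R_f + β × MRP = 1.66% + 0.3737 × 8.52% = 4.84%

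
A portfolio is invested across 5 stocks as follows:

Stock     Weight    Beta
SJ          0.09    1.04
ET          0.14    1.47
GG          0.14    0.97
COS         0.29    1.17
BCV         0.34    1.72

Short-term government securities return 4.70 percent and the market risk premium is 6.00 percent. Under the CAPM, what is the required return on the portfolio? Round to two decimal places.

12.86%

β_P = Σ w_i β_i = 0.09×1.04 + 0.14×1.47 + 0.14×0.97 + 0.29×1.17 + 0.34×1.72 = 1.3593
E(R_P) = R_f + β_P × MRP = 4.70% + 1.3593 × 6.00% = 12.86%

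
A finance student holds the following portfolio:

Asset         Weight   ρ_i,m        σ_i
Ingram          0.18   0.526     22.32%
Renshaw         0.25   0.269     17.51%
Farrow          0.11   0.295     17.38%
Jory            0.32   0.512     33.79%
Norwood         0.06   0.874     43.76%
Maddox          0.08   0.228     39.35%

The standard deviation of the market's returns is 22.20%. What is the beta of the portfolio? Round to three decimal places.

0.559

β_Ingram = 0.526 × 22.32% / 22.20% = 0.5288
β_Renshaw = 0.269 × 17.51% / 22.20% = 0.2122
β_Farrow = 0.295 × 17.38% / 22.20% = 0.2310
β_Jory = 0.512 × 33.79% / 22.20% = 0.7793
β_Norwood = 0.874 × 43.76% / 22.20% = 1.7228
β_Maddox = 0.228 × 39.35% / 22.20% = 0.4041
β_P = Σ w_i β_i = 0.18×0.5288 + 0.25×0.2122 + 0.11×0.2310 + 0.32×0.7793 + 0.06×1.7228 + 0.08×0.4041 = 0.5587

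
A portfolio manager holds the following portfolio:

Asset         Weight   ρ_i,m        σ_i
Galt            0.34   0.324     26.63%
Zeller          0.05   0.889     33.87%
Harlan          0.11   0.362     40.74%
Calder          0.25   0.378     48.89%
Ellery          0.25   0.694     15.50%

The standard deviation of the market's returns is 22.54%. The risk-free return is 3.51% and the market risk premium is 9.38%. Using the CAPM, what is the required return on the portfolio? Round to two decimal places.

9.07%

β_Galt = 0.324 × 26.63% / 22.54% = 0.3828
β_Zeller = 0.889 × 33.87% / 22.54% = 1.3359
β_Harlan = 0.362 × 40.74% / 22.54% = 0.6543
β_Calder = 0.378 × 48.89% / 22.54% = 0.8199
β_Ellery = 0.694 × 15.50% / 22.54% = 0.4772
β_P = Σ w_i β_i = 0.34×0.3828 + 0.05×1.3359 + 0.11×0.6543 + 0.25×0.8199 + 0.25×0.4772 = 0.5932
E(R_P) = R_f + β_P × MRP = 3.51% + 0.5932 × 9.38% = 9.07%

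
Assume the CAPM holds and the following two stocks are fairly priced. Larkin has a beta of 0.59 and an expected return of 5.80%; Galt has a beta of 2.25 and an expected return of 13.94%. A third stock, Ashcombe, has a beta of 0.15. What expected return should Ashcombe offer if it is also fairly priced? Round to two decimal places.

MRP (SML slope) = (13.94% − 5.80%) / (2.25 − 0.59) = 8.14% / 1.66 = 4.9036%
R_f (intercept) = 5.80% − 0.59 × 4.9036% = 2.9069%
E(R_Ashcombe) = R_f + β × MRP = 2.9069% + 0.15 × 4.9036% = 3.64%

3.64%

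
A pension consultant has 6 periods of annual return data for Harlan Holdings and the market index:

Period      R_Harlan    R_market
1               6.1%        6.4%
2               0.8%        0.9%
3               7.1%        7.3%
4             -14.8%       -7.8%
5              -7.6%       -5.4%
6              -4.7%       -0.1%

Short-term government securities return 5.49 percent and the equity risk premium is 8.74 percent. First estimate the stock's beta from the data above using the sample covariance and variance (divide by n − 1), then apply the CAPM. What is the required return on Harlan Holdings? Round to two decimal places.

Mean R_i = (6.1 + 0.8 + 7.1 − 14.8 − 7.6 − 4.7) / 6 = -2.1833%
Mean R_m = (6.4 + 0.9 + 7.3 − 7.8 − 5.4 − 0.1) / 6 = 0.2167%
Σ(R_i − R̄_i)(R_m − R̄_m) = 251.3783  ⇒  Cov = 251.3783 / 5 = 50.2757
Σ(R_m − R̄_m)² = 184.7883  ⇒  Var(R_m) = 184.7883 / 5 = 36.9577
β = Cov / Var(R_m) = 50.2757 / 36.9577 = 1.3604
E(R) = R_f + β × MRP = 5.49% + 1.3604 × 8.74% = 17.38%

17.38%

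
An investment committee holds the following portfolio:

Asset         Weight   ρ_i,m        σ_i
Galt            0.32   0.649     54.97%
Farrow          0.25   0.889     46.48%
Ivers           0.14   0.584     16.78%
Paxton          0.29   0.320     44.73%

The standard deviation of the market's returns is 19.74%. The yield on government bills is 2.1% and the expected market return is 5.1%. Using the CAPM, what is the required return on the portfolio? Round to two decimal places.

β_Galt = 0.649 × 54.97% / 19.74% = 1.8073
β_Farrow = 0.889 × 46.48% / 19.74% = 2.0932
β_Ivers = 0.584 × 16.78% / 19.74% = 0.4964
β_Paxton = 0.320 × 44.73% / 19.74% = 0.7251
β_P = Σ w_i β_i = 0.32×1.8073 + 0.25×2.0932 + 0.14×0.4964 + 0.29×0.7251 = 1.3814
MRP = 5.1% − 2.1% = 3.00%
E(R_P) = R_f + β_P × MRP = 2.1% + 1.3814 × 3.0% = 6.24%

6.24%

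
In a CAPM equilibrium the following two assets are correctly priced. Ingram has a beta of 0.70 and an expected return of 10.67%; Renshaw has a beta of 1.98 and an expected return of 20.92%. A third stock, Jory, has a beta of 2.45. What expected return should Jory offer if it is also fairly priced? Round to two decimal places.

24.68%

MRP (SML slope) = (20.92% − 10.67%) / (1.98 − 0.70) = 10.25% / 1.28 = 8.0078%
R_f (intercept) = 10.67% − 0.70 × 8.0078% = 5.0645%
E(R_Jory) = R_f + β × MRP = 5.0645% + 2.45 × 8.0078% = 24.68%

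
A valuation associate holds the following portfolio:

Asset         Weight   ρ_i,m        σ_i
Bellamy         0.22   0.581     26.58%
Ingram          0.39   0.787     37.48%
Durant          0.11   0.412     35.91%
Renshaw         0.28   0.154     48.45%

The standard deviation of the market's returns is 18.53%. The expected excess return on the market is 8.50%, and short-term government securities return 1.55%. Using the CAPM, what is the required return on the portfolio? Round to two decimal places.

β_Bellamy = 0.581 × 26.58% / 18.53% = 0.8334
β_Ingram = 0.787 × 37.48% / 18.53% = 1.5918
β_Durant = 0.412 × 35.91% / 18.53% = 0.7984
β_Renshaw = 0.154 × 48.45% / 18.53% = 0.4027
β_P = Σ w_i β_i = 0.22×0.8334 + 0.39×1.5918 + 0.11×0.7984 + 0.28×0.4027 = 1.0047
E(R_P) = R_f + β_P × MRP = 1.55% + 1.0047 × 8.50% = 10.09%

10.09%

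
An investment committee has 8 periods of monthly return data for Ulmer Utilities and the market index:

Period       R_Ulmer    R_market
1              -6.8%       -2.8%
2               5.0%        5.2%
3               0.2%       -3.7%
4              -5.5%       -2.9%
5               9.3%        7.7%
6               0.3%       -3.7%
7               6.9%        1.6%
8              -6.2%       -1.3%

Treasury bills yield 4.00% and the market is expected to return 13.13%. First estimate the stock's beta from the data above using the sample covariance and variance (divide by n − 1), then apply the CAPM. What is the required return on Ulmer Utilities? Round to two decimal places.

Mean R_i = (-6.8 + 5.0 + 0.2 − 5.5 + 9.3 + 0.3 + 6.9 − 6.2) / 8 = 0.4000%
Mean R_m = (-2.8 + 5.2 − 3.7 − 2.9 + 7.7 − 3.7 + 1.6 − 1.3) / 8 = 0.0125%
Σ(R_i − R̄_i)(R_m − R̄_m) = 149.8100  ⇒  Cov = 149.8100 / 7 = 21.4014
Σ(R_m − R̄_m)² = 134.2088  ⇒  Var(R_m) = 134.2088 / 7 = 19.1727
β = Cov / Var(R_m) = 21.4014 / 19.1727 = 1.1162
MRP = 13.13% − 4.00% = 9.13%
E(R) = R_f + β × MRP = 4.00% + 1.1162 × 9.13% = 14.19%

14.19%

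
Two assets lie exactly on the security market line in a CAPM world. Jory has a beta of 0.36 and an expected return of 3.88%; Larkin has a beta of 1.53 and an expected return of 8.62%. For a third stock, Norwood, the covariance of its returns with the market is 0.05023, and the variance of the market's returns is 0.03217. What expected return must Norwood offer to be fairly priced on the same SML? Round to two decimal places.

8.75%

MRP = (8.62% − 3.88%) / (1.53 − 0.36) = 4.0513%
R_f = 3.88% − 0.36 × 4.0513% = 2.4215%
β_Norwood = Cov / Var(R_m) = 0.05023 / 0.03217 = 1.5614
E(R_Norwood) = R_f + β × MRP = 2.4215% + 1.5614 × 4.0513% = 8.75%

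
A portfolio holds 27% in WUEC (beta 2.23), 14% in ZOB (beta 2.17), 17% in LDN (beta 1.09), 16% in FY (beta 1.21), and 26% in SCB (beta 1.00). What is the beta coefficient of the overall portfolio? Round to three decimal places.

1.545

β_P = Σ w_i β_i = 0.27×2.23 + 0.14×2.17 + 0.17×1.09 + 0.16×1.21 + 0.26×1.00 = 1.5448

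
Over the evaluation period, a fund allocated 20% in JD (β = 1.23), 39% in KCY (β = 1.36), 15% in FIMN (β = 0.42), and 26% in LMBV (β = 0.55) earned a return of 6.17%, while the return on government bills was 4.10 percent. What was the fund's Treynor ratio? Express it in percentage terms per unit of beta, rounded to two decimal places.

2.11%

β_P = 0.20×1.23 + 0.39×1.36 + 0.15×0.42 + 0.26×0.55 = 0.9824
Treynor = (R_P − R_f) / β_P = (6.17% − 4.10%) / 0.9824 = 2.07% / 0.9824 = 2.11%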